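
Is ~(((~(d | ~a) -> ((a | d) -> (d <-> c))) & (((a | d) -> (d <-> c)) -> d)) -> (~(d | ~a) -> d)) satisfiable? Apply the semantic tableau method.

Initial set: {~(((~(d | ~a) -> ((a | d) -> (d <-> c))) & (((a | d) -> (d <-> c)) -> d)) -> (~(d | ~a) -> d))}.
~(((~(d | ~a) -> ((a | d) -> (d <-> c))) & (((a | d) -> (d <-> c)) -> d)) -> (~(d | ~a) -> d)): α-rule — add ((~(d | ~a) -> ((a | d) -> (d <-> c))) & (((a | d) -> (d <-> c)) -> d)), ~(~(d | ~a) -> d).
((~(d | ~a) -> ((a | d) -> (d <-> c))) & (((a | d) -> (d <-> c)) -> d)): α-rule — add (~(d | ~a) -> ((a | d) -> (d <-> c))), (((a | d) -> (d <-> c)) -> d).
~(~(d | ~a) -> d): α-rule — add ~(d | ~a), ~d.
~(d | ~a): α-rule — add ~d, ~~a.
(~(d | ~a) -> ((a | d) -> (d <-> c))): β-rule — branch into ~~(d | ~a)  //  ((a | d) -> (d <-> c)).
  branch 1 (add ~~(d | ~a)):
    (((a | d) -> (d <-> c)) -> d): β-rule — branch into ~((a | d) -> (d <-> c))  //  d.
      branch 1.1 (add ~((a | d) -> (d <-> c))):
        ~((a | d) -> (d <-> c)): α-rule — add (a | d), ~(d <-> c).
        ~~(d | ~a): β-rule — branch into d  //  ~a.
          branch 1.1.1 (add d):
            × closes — contains both d and ~d.
          branch 1.1.2 (add ~a):
            × closes — contains both a and ~a.
      branch 1.2 (add d):
        × closes — contains both d and ~d.
  branch 2 (add ((a | d) -> (d <-> c))):
    (((a | d) -> (d <-> c)) -> d): β-rule — branch into ~((a | d) -> (d <-> c))  //  d.
      branch 2.1 (add ~((a | d) -> (d <-> c))):
        ~((a | d) -> (d <-> c)): α-rule — add (a | d), ~(d <-> c).
        ((a | d) -> (d <-> c)): β-rule — branch into ~(a | d)  //  (d <-> c).
          branch 2.1.1 (add ~(a | d)):
            ~(a | d): α-rule — add ~a, ~d.
            × closes — contains both a and ~a.
          branch 2.1.2 (add (d <-> c)):
            (a | d): β-rule — branch into a  //  d.
              branch 2.1.2.1 (add a):
                ~(d <-> c): β-rule — branch into d, ~c  //  ~d, c.
                  branch 2.1.2.1.1 (add d, ~c):
                    × closes — contains both d and ~d.
                  branch 2.1.2.1.2 (add ~d, c):
                    (d <-> c): β-rule — branch into d, c  //  ~d, ~c.
                      branch 2.1.2.1.2.1 (add d, c):
                        × closes — contains both d and ~d.
                      branch 2.1.2.1.2.2 (add ~d, ~c):
                        × closes — contains both c and ~c.
              branch 2.1.2.2 (add d):
                × closes — contains both d and ~d.
      branch 2.2 (add d):
        × closes — contains both d and ~d.
All 9 branches close.
Every branch closed; the formula is unsatisfiable.

Unsatisfiable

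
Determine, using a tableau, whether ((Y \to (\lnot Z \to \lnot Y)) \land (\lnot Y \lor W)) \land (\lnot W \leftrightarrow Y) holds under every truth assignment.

Not valid

Assume the negation and expand:
Initial set: {\lnot (((Y \to (\lnot Z \to \lnot Y)) \land (\lnot Y \lor W)) \land (\lnot W \leftrightarrow Y))}.
\lnot (((Y \to (\lnot Z \to \lnot Y)) \land (\lnot Y \lor W)) \land (\lnot W \leftrightarrow Y)): β-rule — branch into \lnot ((Y \to (\lnot Z \to \lnot Y)) \land (\lnot Y \lor W))  //  \lnot (\lnot W \leftrightarrow Y).
  branch 1 (add \lnot ((Y \to (\lnot Z \to \lnot Y)) \land (\lnot Y \lor W))):
    \lnot ((Y \to (\lnot Z \to \lnot Y)) \land (\lnot Y \lor W)): β-rule — branch into \lnot (Y \to (\lnot Z \to \lnot Y))  //  \lnot (\lnot Y \lor W).
      branch 1.1 (add \lnot (Y \to (\lnot Z \to \lnot Y))):
        \lnot (Y \to (\lnot Z \to \lnot Y)): α-rule — add Y, \lnot (\lnot Z \to \lnot Y).
        \lnot (\lnot Z \to \lnot Y): α-rule — add \lnot Z, \lnot \lnot Y.
        ○ open, literals {Y=T, Z=F}.
      branch 1.2 (add \lnot (\lnot Y \lor W)):
        \lnot (\lnot Y \lor W): α-rule — add \lnot \lnot Y, \lnot W.
        ○ open, literals {W=F, Y=T}.
  branch 2 (add \lnot (\lnot W \leftrightarrow Y)):
    \lnot (\lnot W \leftrightarrow Y): β-rule — branch into \lnot W, \lnot Y  //  \lnot \lnot W, Y.
      branch 2.1 (add \lnot W, \lnot Y):
        ○ open, literals {W=F, Y=F}.
      branch 2.2 (add \lnot \lnot W, Y):
        ○ open, literals {W=T, Y=T}.
0 branches closed, 4 open.
An open branch gives a countermodel: Y=T, Z=F (unmentioned atoms arbitrary); under it the original formula is false.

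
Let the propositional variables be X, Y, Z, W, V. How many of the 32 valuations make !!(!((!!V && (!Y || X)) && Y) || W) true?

Initial set: {T !!(!((!!V && (!Y || X)) && Y) || W)}.
T !!(!((!!V && (!Y || X)) && Y) || W): drop double negation, giving T (!((!!V && (!Y || X)) && Y) || W).
T (!((!!V && (!Y || X)) && Y) || W): β-rule — branch into T !((!!V && (!Y || X)) && Y)  //  T W.
  branch 1 (add T !((!!V && (!Y || X)) && Y)):
    T !((!!V && (!Y || X)) && Y): β-rule — branch into F (!!V && (!Y || X))  //  F Y.
      branch 1.1 (add F (!!V && (!Y || X))):
        F (!!V && (!Y || X)): β-rule — branch into F !!V  //  F (!Y || X).
          branch 1.1.1 (add F !!V):
            F !!V: drop double negation, giving F V.
            ○ open, literals {V=F}.
          branch 1.1.2 (add F (!Y || X)):
            F (!Y || X): α-rule — add F !Y, F X.
            ○ open, literals {X=F, Y=T}.
      branch 1.2 (add F Y):
        ○ open, literals {Y=F}.
  branch 2 (add T W):
    ○ open, literals {W=T}.
0 branches closed, 4 open.
Each open branch fixes some atoms; the unmentioned ones are free. Counting distinct full assignments: branch {V=F} (X, Y, Z, W) contributes 16 new; branch {X=F, Y=T} (Z, W, V) contributes 4 new; branch {Y=F} (X, Z, W, V) contributes 8 new; branch {W=T} (X, Y, Z, V) contributes 2 new. Total: 30.

30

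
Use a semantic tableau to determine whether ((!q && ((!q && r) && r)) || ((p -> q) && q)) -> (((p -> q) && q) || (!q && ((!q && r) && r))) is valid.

Assume the negation and expand:
Initial set: {F (((!q && ((!q && r) && r)) || ((p -> q) && q)) -> (((p -> q) && q) || (!q && ((!q && r) && r))))}.
F (((!q && ((!q && r) && r)) || ((p -> q) && q)) -> (((p -> q) && q) || (!q && ((!q && r) && r)))): α-rule — add T ((!q && ((!q && r) && r)) || ((p -> q) && q)), F (((p -> q) && q) || (!q && ((!q && r) && r))).
F (((p -> q) && q) || (!q && ((!q && r) && r))): α-rule — add F ((p -> q) && q), F (!q && ((!q && r) && r)).
T ((!q && ((!q && r) && r)) || ((p -> q) && q)): β-rule — branch into T (!q && ((!q && r) && r))  //  T ((p -> q) && q).
  branch 1 (add T (!q && ((!q && r) && r))):
    T (!q && ((!q && r) && r)): α-rule — add T !q, T ((!q && r) && r).
    T ((!q && r) && r): α-rule — add T (!q && r), T r.
    T (!q && r): α-rule — add T !q, T r.
    F ((p -> q) && q): β-rule — branch into F (p -> q)  //  F q.
      branch 1.1 (add F (p -> q)):
        F (p -> q): α-rule — add T p, F q.
        F (!q && ((!q && r) && r)): β-rule — branch into F !q  //  F ((!q && r) && r).
          branch 1.1.1 (add F !q):
            × closes — contains both q and !q.
          branch 1.1.2 (add F ((!q && r) && r)):
            F ((!q && r) && r): β-rule — branch into F (!q && r)  //  F r.
              branch 1.1.2.1 (add F (!q && r)):
                F (!q && r): β-rule — branch into F !q  //  F r.
                  branch 1.1.2.1.1 (add F !q):
                    × closes — contains both q and !q.
                  branch 1.1.2.1.2 (add F r):
                    × closes — contains both r and !r.
              branch 1.1.2.2 (add F r):
                × closes — contains both r and !r.
      branch 1.2 (add F q):
        F (!q && ((!q && r) && r)): β-rule — branch into F !q  //  F ((!q && r) && r).
          branch 1.2.1 (add F !q):
            × closes — contains both q and !q.
          branch 1.2.2 (add F ((!q && r) && r)):
            F ((!q && r) && r): β-rule — branch into F (!q && r)  //  F r.
              branch 1.2.2.1 (add F (!q && r)):
                F (!q && r): β-rule — branch into F !q  //  F r.
                  branch 1.2.2.1.1 (add F !q):
                    × closes — contains both q and !q.
                  branch 1.2.2.1.2 (add F r):
                    × closes — contains both r and !r.
              branch 1.2.2.2 (add F r):
                × closes — contains both r and !r.
  branch 2 (add T ((p -> q) && q)):
    T ((p -> q) && q): α-rule — add T (p -> q), T q.
    F ((p -> q) && q): β-rule — branch into F (p -> q)  //  F q.
      branch 2.1 (add F (p -> q)):
        F (p -> q): α-rule — add T p, F q.
        × closes — contains both q and !q.
      branch 2.2 (add F q):
        × closes — contains both q and !q.
All 10 branches close.
Every branch closed, so the negation is unsatisfiable and the formula is valid.

Valid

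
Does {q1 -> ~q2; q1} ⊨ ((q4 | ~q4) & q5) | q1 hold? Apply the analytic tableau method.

Yes

Initial set: {(q1 -> ~q2); q1; ~(((q4 | ~q4) & q5) | q1)}.
~(((q4 | ~q4) & q5) | q1): α-rule — add ~((q4 | ~q4) & q5), ~q1.
× closes — contains both q1 and ~q1.
All 1 branch closes.
Every branch closed, so the premises entail the conclusion.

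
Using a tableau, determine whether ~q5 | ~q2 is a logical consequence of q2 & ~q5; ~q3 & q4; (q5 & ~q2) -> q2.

Yes

Initial set: {T (q2 & ~q5); T (~q3 & q4); T ((q5 & ~q2) -> q2); F (~q5 | ~q2)}.
T (q2 & ~q5): α-rule — add T q2, T ~q5.
T (~q3 & q4): α-rule — add T ~q3, T q4.
F (~q5 | ~q2): α-rule — add F ~q5, F ~q2.
× closes — contains both q5 and ~q5.
All 1 branch closes.
Every branch closed, so the premises entail the conclusion.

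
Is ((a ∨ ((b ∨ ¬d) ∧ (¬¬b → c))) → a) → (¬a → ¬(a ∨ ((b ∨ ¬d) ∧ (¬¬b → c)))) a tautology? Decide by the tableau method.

Valid

Assume the negation and expand:
Initial set: {¬(((a ∨ ((b ∨ ¬d) ∧ (¬¬b → c))) → a) → (¬a → ¬(a ∨ ((b ∨ ¬d) ∧ (¬¬b → c)))))}.
¬(((a ∨ ((b ∨ ¬d) ∧ (¬¬b → c))) → a) → (¬a → ¬(a ∨ ((b ∨ ¬d) ∧ (¬¬b → c))))): α-rule — add ((a ∨ ((b ∨ ¬d) ∧ (¬¬b → c))) → a), ¬(¬a → ¬(a ∨ ((b ∨ ¬d) ∧ (¬¬b → c)))).
¬(¬a → ¬(a ∨ ((b ∨ ¬d) ∧ (¬¬b → c)))): α-rule — add ¬a, ¬¬(a ∨ ((b ∨ ¬d) ∧ (¬¬b → c))).
((a ∨ ((b ∨ ¬d) ∧ (¬¬b → c))) → a): β-rule — branch into ¬(a ∨ ((b ∨ ¬d) ∧ (¬¬b → c)))  //  a.
  branch 1 (add ¬(a ∨ ((b ∨ ¬d) ∧ (¬¬b → c)))):
    ¬(a ∨ ((b ∨ ¬d) ∧ (¬¬b → c))): α-rule — add ¬a, ¬((b ∨ ¬d) ∧ (¬¬b → c)).
    ¬¬(a ∨ ((b ∨ ¬d) ∧ (¬¬b → c))): β-rule — branch into a  //  ((b ∨ ¬d) ∧ (¬¬b → c)).
      branch 1.1 (add a):
        × closes — contains both a and ¬a.
      branch 1.2 (add ((b ∨ ¬d) ∧ (¬¬b → c))):
        ((b ∨ ¬d) ∧ (¬¬b → c)): α-rule — add (b ∨ ¬d), (¬¬b → c).
        ¬((b ∨ ¬d) ∧ (¬¬b → c)): β-rule — branch into ¬(b ∨ ¬d)  //  ¬(¬¬b → c).
          branch 1.2.1 (add ¬(b ∨ ¬d)):
            ¬(b ∨ ¬d): α-rule — add ¬b, ¬¬d.
            (b ∨ ¬d): β-rule — branch into b  //  ¬d.
              branch 1.2.1.1 (add b):
                × closes — contains both b and ¬b.
              branch 1.2.1.2 (add ¬d):
                × closes — contains both d and ¬d.
          branch 1.2.2 (add ¬(¬¬b → c)):
            ¬(¬¬b → c): α-rule — add ¬¬b, ¬c.
            ¬¬b: drop double negation, giving b.
            (b ∨ ¬d): β-rule — branch into b  //  ¬d.
              branch 1.2.2.1 (add b):
                (¬¬b → c): β-rule — branch into ¬¬¬b  //  c.
                  branch 1.2.2.1.1 (add ¬¬¬b):
                    ¬¬¬b: drop double negation, giving ¬b.
                    × closes — contains both b and ¬b.
                  branch 1.2.2.1.2 (add c):
                    × closes — contains both c and ¬c.
              branch 1.2.2.2 (add ¬d):
                (¬¬b → c): β-rule — branch into ¬¬¬b  //  c.
                  branch 1.2.2.2.1 (add ¬¬¬b):
                    ¬¬¬b: drop double negation, giving ¬b.
                    × closes — contains both b and ¬b.
                  branch 1.2.2.2.2 (add c):
                    × closes — contains both c and ¬c.
  branch 2 (add a):
    × closes — contains both a and ¬a.
All 8 branches close.
Every branch closed, so the negation is unsatisfiable and the formula is valid.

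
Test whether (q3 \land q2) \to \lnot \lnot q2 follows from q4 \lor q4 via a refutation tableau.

Yes

Initial set: {(q4 \lor q4); \lnot ((q3 \land q2) \to \lnot \lnot q2)}.
\lnot ((q3 \land q2) \to \lnot \lnot q2): α-rule — add (q3 \land q2), \lnot \lnot \lnot q2.
(q3 \land q2): α-rule — add q3, q2.
\lnot \lnot \lnot q2: drop double negation, giving \lnot q2.
× closes — contains both q2 and \lnot q2.
All 1 branch closes.
Every branch closed, so the premises entail the conclusion.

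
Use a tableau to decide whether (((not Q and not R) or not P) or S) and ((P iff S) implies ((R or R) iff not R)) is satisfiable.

Satisfiable

Initial set: {((((not Q and not R) or not P) or S) and ((P iff S) implies ((R or R) iff not R)))}.
((((not Q and not R) or not P) or S) and ((P iff S) implies ((R or R) iff not R))): α-rule — add (((not Q and not R) or not P) or S), ((P iff S) implies ((R or R) iff not R)).
(((not Q and not R) or not P) or S): β-rule — branch into ((not Q and not R) or not P)  //  S.
  branch 1 (add ((not Q and not R) or not P)):
    ((P iff S) implies ((R or R) iff not R)): β-rule — branch into not (P iff S)  //  ((R or R) iff not R).
      branch 1.1 (add not (P iff S)):
        ((not Q and not R) or not P): β-rule — branch into (not Q and not R)  //  not P.
          branch 1.1.1 (add (not Q and not R)):
            (not Q and not R): α-rule — add not Q, not R.
            not (P iff S): β-rule — branch into P, not S  //  not P, S.
              branch 1.1.1.1 (add P, not S):
                ○ open, literals {P=true, Q=false, R=false, S=false}.
              branch 1.1.1.2 (add not P, S):
                ○ open, literals {P=false, Q=false, R=false, S=true}.
          branch 1.1.2 (add not P):
            not (P iff S): β-rule — branch into P, not S  //  not P, S.
              branch 1.1.2.1 (add P, not S):
                × closes — contains both P and not P.
              branch 1.1.2.2 (add not P, S):
                ○ open, literals {P=false, S=true}.
      branch 1.2 (add ((R or R) iff not R)):
        ((not Q and not R) or not P): β-rule — branch into (not Q and not R)  //  not P.
          branch 1.2.1 (add (not Q and not R)):
            (not Q and not R): α-rule — add not Q, not R.
            ((R or R) iff not R): β-rule — branch into (R or R), not R  //  not (R or R), not not R.
              branch 1.2.1.1 (add (R or R), not R):
                (R or R): β-rule — branch into R  //  R.
                  branch 1.2.1.1.1 (add R):
                    × closes — contains both R and not R.
                  branch 1.2.1.1.2 (add R):
                    × closes — contains both R and not R.
              branch 1.2.1.2 (add not (R or R), not not R):
                × closes — contains both R and not R.
          branch 1.2.2 (add not P):
            ((R or R) iff not R): β-rule — branch into (R or R), not R  //  not (R or R), not not R.
              branch 1.2.2.1 (add (R or R), not R):
                (R or R): β-rule — branch into R  //  R.
                  branch 1.2.2.1.1 (add R):
                    × closes — contains both R and not R.
                  branch 1.2.2.1.2 (add R):
                    × closes — contains both R and not R.
              branch 1.2.2.2 (add not (R or R), not not R):
                not (R or R): α-rule — add not R, not R.
                × closes — contains both R and not R.
  branch 2 (add S):
    ((P iff S) implies ((R or R) iff not R)): β-rule — branch into not (P iff S)  //  ((R or R) iff not R).
      branch 2.1 (add not (P iff S)):
        not (P iff S): β-rule — branch into P, not S  //  not P, S.
          branch 2.1.1 (add P, not S):
            × closes — contains both S and not S.
          branch 2.1.2 (add not P, S):
            ○ open, literals {P=false, S=true}.
      branch 2.2 (add ((R or R) iff not R)):
        ((R or R) iff not R): β-rule — branch into (R or R), not R  //  not (R or R), not not R.
          branch 2.2.1 (add (R or R), not R):
            (R or R): β-rule — branch into R  //  R.
              branch 2.2.1.1 (add R):
                × closes — contains both R and not R.
              branch 2.2.1.2 (add R):
                × closes — contains both R and not R.
          branch 2.2.2 (add not (R or R), not not R):
            not (R or R): α-rule — add not R, not R.
            × closes — contains both R and not R.
11 branches closed, 4 open.
An open branch gives a satisfying assignment: P=true, Q=false, R=false, S=false.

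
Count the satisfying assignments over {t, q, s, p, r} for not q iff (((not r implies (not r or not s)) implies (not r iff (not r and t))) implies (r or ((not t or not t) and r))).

Initial set: {(not q iff (((not r implies (not r or not s)) implies (not r iff (not r and t))) implies (r or ((not t or not t) and r))))}.
(not q iff (((not r implies (not r or not s)) implies (not r iff (not r and t))) implies (r or ((not t or not t) and r)))): β-rule — branch into not q, (((not r implies (not r or not s)) implies (not r iff (not r and t))) implies (r or ((not t or not t) and r)))  //  not not q, not (((not r implies (not r or not s)) implies (not r iff (not r and t))) implies (r or ((not t or not t) and r))).
  branch 1 (add not q, (((not r implies (not r or not s)) implies (not r iff (not r and t))) implies (r or ((not t or not t) and r)))):
    (((not r implies (not r or not s)) implies (not r iff (not r and t))) implies (r or ((not t or not t) and r))): β-rule — branch into not ((not r implies (not r or not s)) implies (not r iff (not r and t)))  //  (r or ((not t or not t) and r)).
      branch 1.1 (add not ((not r implies (not r or not s)) implies (not r iff (not r and t)))):
        not ((not r implies (not r or not s)) implies (not r iff (not r and t))): α-rule — add (not r implies (not r or not s)), not (not r iff (not r and t)).
        (not r implies (not r or not s)): β-rule — branch into not not r  //  (not r or not s).
          branch 1.1.1 (add not not r):
            not (not r iff (not r and t)): β-rule — branch into not r, not (not r and t)  //  not not r, (not r and t).
              branch 1.1.1.1 (add not r, not (not r and t)):
                × closes — contains both r and not r.
              branch 1.1.1.2 (add not not r, (not r and t)):
                (not r and t): α-rule — add not r, t.
                × closes — contains both r and not r.
          branch 1.1.2 (add (not r or not s)):
            not (not r iff (not r and t)): β-rule — branch into not r, not (not r and t)  //  not not r, (not r and t).
              branch 1.1.2.1 (add not r, not (not r and t)):
                (not r or not s): β-rule — branch into not r  //  not s.
                  branch 1.1.2.1.1 (add not r):
                    not (not r and t): β-rule — branch into not not r  //  not t.
                      branch 1.1.2.1.1.1 (add not not r):
                        × closes — contains both r and not r.
                      branch 1.1.2.1.1.2 (add not t):
                        ○ open, literals {q=F, r=F, t=F}.
                  branch 1.1.2.1.2 (add not s):
                    not (not r and t): β-rule — branch into not not r  //  not t.
                      branch 1.1.2.1.2.1 (add not not r):
                        × closes — contains both r and not r.
                      branch 1.1.2.1.2.2 (add not t):
                        ○ open, literals {q=F, r=F, s=F, t=F}.
              branch 1.1.2.2 (add not not r, (not r and t)):
                (not r and t): α-rule — add not r, t.
                × closes — contains both r and not r.
      branch 1.2 (add (r or ((not t or not t) and r))):
        (r or ((not t or not t) and r)): β-rule — branch into r  //  ((not t or not t) and r).
          branch 1.2.1 (add r):
            ○ open, literals {q=F, r=T}.
          branch 1.2.2 (add ((not t or not t) and r)):
            ((not t or not t) and r): α-rule — add (not t or not t), r.
            (not t or not t): β-rule — branch into not t  //  not t.
              branch 1.2.2.1 (add not t):
                ○ open, literals {q=F, r=T, t=F}.
              branch 1.2.2.2 (add not t):
                ○ open, literals {q=F, r=T, t=F}.
  branch 2 (add not not q, not (((not r implies (not r or not s)) implies (not r iff (not r and t))) implies (r or ((not t or not t) and r)))):
    not (((not r implies (not r or not s)) implies (not r iff (not r and t))) implies (r or ((not t or not t) and r))): α-rule — add ((not r implies (not r or not s)) implies (not r iff (not r and t))), not (r or ((not t or not t) and r)).
    not (r or ((not t or not t) and r)): α-rule — add not r, not ((not t or not t) and r).
    ((not r implies (not r or not s)) implies (not r iff (not r and t))): β-rule — branch into not (not r implies (not r or not s))  //  (not r iff (not r and t)).
      branch 2.1 (add not (not r implies (not r or not s))):
        not (not r implies (not r or not s)): α-rule — add not r, not (not r or not s).
        not (not r or not s): α-rule — add not not r, not not s.
        × closes — contains both r and not r.
      branch 2.2 (add (not r iff (not r and t))):
        not ((not t or not t) and r): β-rule — branch into not (not t or not t)  //  not r.
          branch 2.2.1 (add not (not t or not t)):
            not (not t or not t): α-rule — add not not t, not not t.
            (not r iff (not r and t)): β-rule — branch into not r, (not r and t)  //  not not r, not (not r and t).
              branch 2.2.1.1 (add not r, (not r and t)):
                (not r and t): α-rule — add not r, t.
                ○ open, literals {q=T, r=F, t=T}.
              branch 2.2.1.2 (add not not r, not (not r and t)):
                × closes — contains both r and not r.
          branch 2.2.2 (add not r):
            (not r iff (not r and t)): β-rule — branch into not r, (not r and t)  //  not not r, not (not r and t).
              branch 2.2.2.1 (add not r, (not r and t)):
                (not r and t): α-rule — add not r, t.
                ○ open, literals {q=T, r=F, t=T}.
              branch 2.2.2.2 (add not not r, not (not r and t)):
                × closes — contains both r and not r.
8 branches closed, 7 open.
Each open branch fixes some atoms; the unmentioned ones are free. Counting distinct full assignments: branch {q=F, r=F, t=F} (s, p) contributes 4 new; branch {q=F, r=F, s=F, t=F} (p) contributes 0 new; branch {q=F, r=T} (t, s, p) contributes 8 new; branch {q=F, r=T, t=F} (s, p) contributes 0 new; branch {q=F, r=T, t=F} (s, p) contributes 0 new; branch {q=T, r=F, t=T} (s, p) contributes 4 new; branch {q=T, r=F, t=T} (s, p) contributes 0 new. Total: 16.

16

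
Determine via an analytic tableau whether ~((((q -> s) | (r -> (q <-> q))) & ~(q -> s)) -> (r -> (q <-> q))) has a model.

Initial set: {T ~((((q -> s) | (r -> (q <-> q))) & ~(q -> s)) -> (r -> (q <-> q)))}.
T ~((((q -> s) | (r -> (q <-> q))) & ~(q -> s)) -> (r -> (q <-> q))): α-rule — add T (((q -> s) | (r -> (q <-> q))) & ~(q -> s)), F (r -> (q <-> q)).
T (((q -> s) | (r -> (q <-> q))) & ~(q -> s)): α-rule — add T ((q -> s) | (r -> (q <-> q))), T ~(q -> s).
F (r -> (q <-> q)): α-rule — add T r, F (q <-> q).
T ~(q -> s): α-rule — add T q, F s.
T ((q -> s) | (r -> (q <-> q))): β-rule — branch into T (q -> s)  //  T (r -> (q <-> q)).
  branch 1 (add T (q -> s)):
    F (q <-> q): β-rule — branch into T q, F q  //  F q, T q.
      branch 1.1 (add T q, F q):
        × closes — contains both q and ~q.
      branch 1.2 (add F q, T q):
        × closes — contains both q and ~q.
  branch 2 (add T (r -> (q <-> q))):
    F (q <-> q): β-rule — branch into T q, F q  //  F q, T q.
      branch 2.1 (add T q, F q):
        × closes — contains both q and ~q.
      branch 2.2 (add F q, T q):
        × closes — contains both q and ~q.
All 4 branches close.
Every branch closed; the formula is unsatisfiable.

Unsatisfiable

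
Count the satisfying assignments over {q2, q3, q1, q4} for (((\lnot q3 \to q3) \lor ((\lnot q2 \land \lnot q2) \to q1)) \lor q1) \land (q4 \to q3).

11

Initial set: {((((\lnot q3 \to q3) \lor ((\lnot q2 \land \lnot q2) \to q1)) \lor q1) \land (q4 \to q3))}.
((((\lnot q3 \to q3) \lor ((\lnot q2 \land \lnot q2) \to q1)) \lor q1) \land (q4 \to q3)): α-rule — add (((\lnot q3 \to q3) \lor ((\lnot q2 \land \lnot q2) \to q1)) \lor q1), (q4 \to q3).
(((\lnot q3 \to q3) \lor ((\lnot q2 \land \lnot q2) \to q1)) \lor q1): β-rule — branch into ((\lnot q3 \to q3) \lor ((\lnot q2 \land \lnot q2) \to q1))  //  q1.
  branch 1 (add ((\lnot q3 \to q3) \lor ((\lnot q2 \land \lnot q2) \to q1))):
    (q4 \to q3): β-rule — branch into \lnot q4  //  q3.
      branch 1.1 (add \lnot q4):
        ((\lnot q3 \to q3) \lor ((\lnot q2 \land \lnot q2) \to q1)): β-rule — branch into (\lnot q3 \to q3)  //  ((\lnot q2 \land \lnot q2) \to q1).
          branch 1.1.1 (add (\lnot q3 \to q3)):
            (\lnot q3 \to q3): β-rule — branch into \lnot \lnot q3  //  q3.
              branch 1.1.1.1 (add \lnot \lnot q3):
                ○ open, literals {q3=T, q4=F}.
              branch 1.1.1.2 (add q3):
                ○ open, literals {q3=T, q4=F}.
          branch 1.1.2 (add ((\lnot q2 \land \lnot q2) \to q1)):
            ((\lnot q2 \land \lnot q2) \to q1): β-rule — branch into \lnot (\lnot q2 \land \lnot q2)  //  q1.
              branch 1.1.2.1 (add \lnot (\lnot q2 \land \lnot q2)):
                \lnot (\lnot q2 \land \lnot q2): β-rule — branch into \lnot \lnot q2  //  \lnot \lnot q2.
                  branch 1.1.2.1.1 (add \lnot \lnot q2):
                    ○ open, literals {q2=T, q4=F}.
                  branch 1.1.2.1.2 (add \lnot \lnot q2):
                    ○ open, literals {q2=T, q4=F}.
              branch 1.1.2.2 (add q1):
                ○ open, literals {q1=T, q4=F}.
      branch 1.2 (add q3):
        ((\lnot q3 \to q3) \lor ((\lnot q2 \land \lnot q2) \to q1)): β-rule — branch into (\lnot q3 \to q3)  //  ((\lnot q2 \land \lnot q2) \to q1).
          branch 1.2.1 (add (\lnot q3 \to q3)):
            (\lnot q3 \to q3): β-rule — branch into \lnot \lnot q3  //  q3.
              branch 1.2.1.1 (add \lnot \lnot q3):
                ○ open, literals {q3=T}.
              branch 1.2.1.2 (add q3):
                ○ open, literals {q3=T}.
          branch 1.2.2 (add ((\lnot q2 \land \lnot q2) \to q1)):
            ((\lnot q2 \land \lnot q2) \to q1): β-rule — branch into \lnot (\lnot q2 \land \lnot q2)  //  q1.
              branch 1.2.2.1 (add \lnot (\lnot q2 \land \lnot q2)):
                \lnot (\lnot q2 \land \lnot q2): β-rule — branch into \lnot \lnot q2  //  \lnot \lnot q2.
                  branch 1.2.2.1.1 (add \lnot \lnot q2):
                    ○ open, literals {q2=T, q3=T}.
                  branch 1.2.2.1.2 (add \lnot \lnot q2):
                    ○ open, literals {q2=T, q3=T}.
              branch 1.2.2.2 (add q1):
                ○ open, literals {q1=T, q3=T}.
  branch 2 (add q1):
    (q4 \to q3): β-rule — branch into \lnot q4  //  q3.
      branch 2.1 (add \lnot q4):
        ○ open, literals {q1=T, q4=F}.
      branch 2.2 (add q3):
        ○ open, literals {q1=T, q3=T}.
0 branches closed, 12 open.
Each open branch fixes some atoms; the unmentioned ones are free. Counting distinct full assignments: branch {q3=T, q4=F} (q2, q1) contributes 4 new; branch {q3=T, q4=F} (q2, q1) contributes 0 new; branch {q2=T, q4=F} (q3, q1) contributes 2 new; branch {q2=T, q4=F} (q3, q1) contributes 0 new; branch {q1=T, q4=F} (q2, q3) contributes 1 new; branch {q3=T} (q2, q1, q4) contributes 4 new; branch {q3=T} (q2, q1, q4) contributes 0 new; branch {q2=T, q3=T} (q1, q4) contributes 0 new; branch {q2=T, q3=T} (q1, q4) contributes 0 new; branch {q1=T, q3=T} (q2, q4) contributes 0 new; branch {q1=T, q4=F} (q2, q3) contributes 0 new; branch {q1=T, q3=T} (q2, q4) contributes 0 new. Total: 11.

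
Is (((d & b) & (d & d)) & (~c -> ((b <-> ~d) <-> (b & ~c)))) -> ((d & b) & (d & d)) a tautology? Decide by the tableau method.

Assume the negation and expand:
Initial set: {~((((d & b) & (d & d)) & (~c -> ((b <-> ~d) <-> (b & ~c)))) -> ((d & b) & (d & d)))}.
~((((d & b) & (d & d)) & (~c -> ((b <-> ~d) <-> (b & ~c)))) -> ((d & b) & (d & d))): α-rule — add (((d & b) & (d & d)) & (~c -> ((b <-> ~d) <-> (b & ~c)))), ~((d & b) & (d & d)).
(((d & b) & (d & d)) & (~c -> ((b <-> ~d) <-> (b & ~c)))): α-rule — add ((d & b) & (d & d)), (~c -> ((b <-> ~d) <-> (b & ~c))).
((d & b) & (d & d)): α-rule — add (d & b), (d & d).
(d & b): α-rule — add d, b.
(d & d): α-rule — add d, d.
~((d & b) & (d & d)): β-rule — branch into ~(d & b)  //  ~(d & d).
  branch 1 (add ~(d & b)):
    (~c -> ((b <-> ~d) <-> (b & ~c))): β-rule — branch into ~~c  //  ((b <-> ~d) <-> (b & ~c)).
      branch 1.1 (add ~~c):
        ~(d & b): β-rule — branch into ~d  //  ~b.
          branch 1.1.1 (add ~d):
            × closes — contains both d and ~d.
          branch 1.1.2 (add ~b):
            × closes — contains both b and ~b.
      branch 1.2 (add ((b <-> ~d) <-> (b & ~c))):
        ~(d & b): β-rule — branch into ~d  //  ~b.
          branch 1.2.1 (add ~d):
            × closes — contains both d and ~d.
          branch 1.2.2 (add ~b):
            × closes — contains both b and ~b.
  branch 2 (add ~(d & d)):
    (~c -> ((b <-> ~d) <-> (b & ~c))): β-rule — branch into ~~c  //  ((b <-> ~d) <-> (b & ~c)).
      branch 2.1 (add ~~c):
        ~(d & d): β-rule — branch into ~d  //  ~d.
          branch 2.1.1 (add ~d):
            × closes — contains both d and ~d.
          branch 2.1.2 (add ~d):
            × closes — contains both d and ~d.
      branch 2.2 (add ((b <-> ~d) <-> (b & ~c))):
        ~(d & d): β-rule — branch into ~d  //  ~d.
          branch 2.2.1 (add ~d):
            × closes — contains both d and ~d.
          branch 2.2.2 (add ~d):
            × closes — contains both d and ~d.
All 8 branches close.
Every branch closed, so the negation is unsatisfiable and the formula is valid.

Valid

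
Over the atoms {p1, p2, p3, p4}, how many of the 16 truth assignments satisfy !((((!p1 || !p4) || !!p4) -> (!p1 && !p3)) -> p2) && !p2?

2

Initial set: {(!((((!p1 || !p4) || !!p4) -> (!p1 && !p3)) -> p2) && !p2)}.
(!((((!p1 || !p4) || !!p4) -> (!p1 && !p3)) -> p2) && !p2): α-rule — add !((((!p1 || !p4) || !!p4) -> (!p1 && !p3)) -> p2), !p2.
!((((!p1 || !p4) || !!p4) -> (!p1 && !p3)) -> p2): α-rule — add (((!p1 || !p4) || !!p4) -> (!p1 && !p3)), !p2.
(((!p1 || !p4) || !!p4) -> (!p1 && !p3)): β-rule — branch into !((!p1 || !p4) || !!p4)  //  (!p1 && !p3).
  branch 1 (add !((!p1 || !p4) || !!p4)):
    !((!p1 || !p4) || !!p4): α-rule — add !(!p1 || !p4), !!!p4.
    !(!p1 || !p4): α-rule — add !!p1, !!p4.
    !!!p4: drop double negation, giving !p4.
    × closes — contains both p4 and !p4.
  branch 2 (add (!p1 && !p3)):
    (!p1 && !p3): α-rule — add !p1, !p3.
    ○ open, literals {p1=0, p2=0, p3=0}.
1 branch closed, 1 open.
Each open branch fixes some atoms; the unmentioned ones are free. Counting distinct full assignments: branch {p1=0, p2=0, p3=0} (p4) contributes 2 new. Total: 2.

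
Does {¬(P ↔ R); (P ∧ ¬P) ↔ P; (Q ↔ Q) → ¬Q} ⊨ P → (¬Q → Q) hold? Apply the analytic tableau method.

Yes

Initial set: {T ¬(P ↔ R); T ((P ∧ ¬P) ↔ P); T ((Q ↔ Q) → ¬Q); F (P → (¬Q → Q))}.
F (P → (¬Q → Q)): α-rule — add T P, F (¬Q → Q).
F (¬Q → Q): α-rule — add T ¬Q, F Q.
T ¬(P ↔ R): β-rule — branch into T P, F R  //  F P, T R.
  branch 1 (add T P, F R):
    T ((P ∧ ¬P) ↔ P): β-rule — branch into T (P ∧ ¬P), T P  //  F (P ∧ ¬P), F P.
      branch 1.1 (add T (P ∧ ¬P), T P):
        T (P ∧ ¬P): α-rule — add T P, T ¬P.
        × closes — contains both P and ¬P.
      branch 1.2 (add F (P ∧ ¬P), F P):
        × closes — contains both P and ¬P.
  branch 2 (add F P, T R):
    × closes — contains both P and ¬P.
All 3 branches close.
Every branch closed, so the premises entail the conclusion.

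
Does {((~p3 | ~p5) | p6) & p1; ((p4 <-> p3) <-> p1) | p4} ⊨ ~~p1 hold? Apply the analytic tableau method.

Initial set: {T (((~p3 | ~p5) | p6) & p1); T (((p4 <-> p3) <-> p1) | p4); F ~~p1}.
T (((~p3 | ~p5) | p6) & p1): α-rule — add T ((~p3 | ~p5) | p6), T p1.
F ~~p1: drop double negation, giving F p1.
× closes — contains both p1 and ~p1.
All 1 branch closes.
Every branch closed, so the premises entail the conclusion.

Yes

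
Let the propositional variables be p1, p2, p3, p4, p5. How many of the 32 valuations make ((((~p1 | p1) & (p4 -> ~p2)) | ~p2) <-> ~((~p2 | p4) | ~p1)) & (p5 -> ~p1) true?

8

Initial set: {(((((~p1 | p1) & (p4 -> ~p2)) | ~p2) <-> ~((~p2 | p4) | ~p1)) & (p5 -> ~p1))}.
(((((~p1 | p1) & (p4 -> ~p2)) | ~p2) <-> ~((~p2 | p4) | ~p1)) & (p5 -> ~p1)): α-rule — add ((((~p1 | p1) & (p4 -> ~p2)) | ~p2) <-> ~((~p2 | p4) | ~p1)), (p5 -> ~p1).
((((~p1 | p1) & (p4 -> ~p2)) | ~p2) <-> ~((~p2 | p4) | ~p1)): β-rule — branch into (((~p1 | p1) & (p4 -> ~p2)) | ~p2), ~((~p2 | p4) | ~p1)  //  ~(((~p1 | p1) & (p4 -> ~p2)) | ~p2), ~~((~p2 | p4) | ~p1).
  branch 1 (add (((~p1 | p1) & (p4 -> ~p2)) | ~p2), ~((~p2 | p4) | ~p1)):
    ~((~p2 | p4) | ~p1): α-rule — add ~(~p2 | p4), ~~p1.
    ~(~p2 | p4): α-rule — add ~~p2, ~p4.
    (p5 -> ~p1): β-rule — branch into ~p5  //  ~p1.
      branch 1.1 (add ~p5):
        (((~p1 | p1) & (p4 -> ~p2)) | ~p2): β-rule — branch into ((~p1 | p1) & (p4 -> ~p2))  //  ~p2.
          branch 1.1.1 (add ((~p1 | p1) & (p4 -> ~p2))):
            ((~p1 | p1) & (p4 -> ~p2)): α-rule — add (~p1 | p1), (p4 -> ~p2).
            (~p1 | p1): β-rule — branch into ~p1  //  p1.
              branch 1.1.1.1 (add ~p1):
                × closes — contains both p1 and ~p1.
              branch 1.1.1.2 (add p1):
                (p4 -> ~p2): β-rule — branch into ~p4  //  ~p2.
                  branch 1.1.1.2.1 (add ~p4):
                    ○ open, literals {p1=T, p2=T, p4=F, p5=F}.
                  branch 1.1.1.2.2 (add ~p2):
                    × closes — contains both p2 and ~p2.
          branch 1.1.2 (add ~p2):
            × closes — contains both p2 and ~p2.
      branch 1.2 (add ~p1):
        × closes — contains both p1 and ~p1.
  branch 2 (add ~(((~p1 | p1) & (p4 -> ~p2)) | ~p2), ~~((~p2 | p4) | ~p1)):
    ~(((~p1 | p1) & (p4 -> ~p2)) | ~p2): α-rule — add ~((~p1 | p1) & (p4 -> ~p2)), ~~p2.
    (p5 -> ~p1): β-rule — branch into ~p5  //  ~p1.
      branch 2.1 (add ~p5):
        ~~((~p2 | p4) | ~p1): β-rule — branch into (~p2 | p4)  //  ~p1.
          branch 2.1.1 (add (~p2 | p4)):
            ~((~p1 | p1) & (p4 -> ~p2)): β-rule — branch into ~(~p1 | p1)  //  ~(p4 -> ~p2).
              branch 2.1.1.1 (add ~(~p1 | p1)):
                ~(~p1 | p1): α-rule — add ~~p1, ~p1.
                × closes — contains both p1 and ~p1.
              branch 2.1.1.2 (add ~(p4 -> ~p2)):
                ~(p4 -> ~p2): α-rule — add p4, ~~p2.
                (~p2 | p4): β-rule — branch into ~p2  //  p4.
                  branch 2.1.1.2.1 (add ~p2):
                    × closes — contains both p2 and ~p2.
                  branch 2.1.1.2.2 (add p4):
                    ○ open, literals {p2=T, p4=T, p5=F}.
          branch 2.1.2 (add ~p1):
            ~((~p1 | p1) & (p4 -> ~p2)): β-rule — branch into ~(~p1 | p1)  //  ~(p4 -> ~p2).
              branch 2.1.2.1 (add ~(~p1 | p1)):
                ~(~p1 | p1): α-rule — add ~~p1, ~p1.
                × closes — contains both p1 and ~p1.
              branch 2.1.2.2 (add ~(p4 -> ~p2)):
                ~(p4 -> ~p2): α-rule — add p4, ~~p2.
                ○ open, literals {p1=F, p2=T, p4=T, p5=F}.
      branch 2.2 (add ~p1):
        ~~((~p2 | p4) | ~p1): β-rule — branch into (~p2 | p4)  //  ~p1.
          branch 2.2.1 (add (~p2 | p4)):
            ~((~p1 | p1) & (p4 -> ~p2)): β-rule — branch into ~(~p1 | p1)  //  ~(p4 -> ~p2).
              branch 2.2.1.1 (add ~(~p1 | p1)):
                ~(~p1 | p1): α-rule — add ~~p1, ~p1.
                × closes — contains both p1 and ~p1.
              branch 2.2.1.2 (add ~(p4 -> ~p2)):
                ~(p4 -> ~p2): α-rule — add p4, ~~p2.
                (~p2 | p4): β-rule — branch into ~p2  //  p4.
                  branch 2.2.1.2.1 (add ~p2):
                    × closes — contains both p2 and ~p2.
                  branch 2.2.1.2.2 (add p4):
                    ○ open, literals {p1=F, p2=T, p4=T}.
          branch 2.2.2 (add ~p1):
            ~((~p1 | p1) & (p4 -> ~p2)): β-rule — branch into ~(~p1 | p1)  //  ~(p4 -> ~p2).
              branch 2.2.2.1 (add ~(~p1 | p1)):
                ~(~p1 | p1): α-rule — add ~~p1, ~p1.
                × closes — contains both p1 and ~p1.
              branch 2.2.2.2 (add ~(p4 -> ~p2)):
                ~(p4 -> ~p2): α-rule — add p4, ~~p2.
                ○ open, literals {p1=F, p2=T, p4=T}.
10 branches closed, 5 open.
Each open branch fixes some atoms; the unmentioned ones are free. Counting distinct full assignments: branch {p1=T, p2=T, p4=F, p5=F} (p3) contributes 2 new; branch {p2=T, p4=T, p5=F} (p1, p3) contributes 4 new; branch {p1=F, p2=T, p4=T, p5=F} (p3) contributes 0 new; branch {p1=F, p2=T, p4=T} (p3, p5) contributes 2 new; branch {p1=F, p2=T, p4=T} (p3, p5) contributes 0 new. Total: 8.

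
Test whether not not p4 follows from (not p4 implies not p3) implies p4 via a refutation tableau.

No

Initial set: {((not p4 implies not p3) implies p4); not not not p4}.
not not not p4: drop double negation, giving not p4.
((not p4 implies not p3) implies p4): β-rule — branch into not (not p4 implies not p3)  //  p4.
  branch 1 (add not (not p4 implies not p3)):
    not (not p4 implies not p3): α-rule — add not p4, not not p3.
    ○ open, literals {p3=T, p4=F}.
  branch 2 (add p4):
    × closes — contains both p4 and not p4.
1 branch closed, 1 open.
An open branch gives a countermodel: p3=T, p4=F (unmentioned atoms arbitrary); the premises hold there but the conclusion fails.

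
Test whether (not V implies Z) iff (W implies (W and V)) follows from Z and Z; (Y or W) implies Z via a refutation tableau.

No

Initial set: {(Z and Z); ((Y or W) implies Z); not ((not V implies Z) iff (W implies (W and V)))}.
(Z and Z): α-rule — add Z, Z.
((Y or W) implies Z): β-rule — branch into not (Y or W)  //  Z.
  branch 1 (add not (Y or W)):
    not (Y or W): α-rule — add not Y, not W.
    not ((not V implies Z) iff (W implies (W and V))): β-rule — branch into (not V implies Z), not (W implies (W and V))  //  not (not V implies Z), (W implies (W and V)).
      branch 1.1 (add (not V implies Z), not (W implies (W and V))):
        not (W implies (W and V)): α-rule — add W, not (W and V).
        × closes — contains both W and not W.
      branch 1.2 (add not (not V implies Z), (W implies (W and V))):
        not (not V implies Z): α-rule — add not V, not Z.
        × closes — contains both Z and not Z.
  branch 2 (add Z):
    not ((not V implies Z) iff (W implies (W and V))): β-rule — branch into (not V implies Z), not (W implies (W and V))  //  not (not V implies Z), (W implies (W and V)).
      branch 2.1 (add (not V implies Z), not (W implies (W and V))):
        not (W implies (W and V)): α-rule — add W, not (W and V).
        (not V implies Z): β-rule — branch into not not V  //  Z.
          branch 2.1.1 (add not not V):
            not (W and V): β-rule — branch into not W  //  not V.
              branch 2.1.1.1 (add not W):
                × closes — contains both W and not W.
              branch 2.1.1.2 (add not V):
                × closes — contains both V and not V.
          branch 2.1.2 (add Z):
            not (W and V): β-rule — branch into not W  //  not V.
              branch 2.1.2.1 (add not W):
                × closes — contains both W and not W.
              branch 2.1.2.2 (add not V):
                ○ open, literals {V=0, W=1, Z=1}.
      branch 2.2 (add not (not V implies Z), (W implies (W and V))):
        not (not V implies Z): α-rule — add not V, not Z.
        × closes — contains both Z and not Z.
6 branches closed, 1 open.
An open branch gives a countermodel: V=0, W=1, Z=1 (unmentioned atoms arbitrary); the premises hold there but the conclusion fails.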